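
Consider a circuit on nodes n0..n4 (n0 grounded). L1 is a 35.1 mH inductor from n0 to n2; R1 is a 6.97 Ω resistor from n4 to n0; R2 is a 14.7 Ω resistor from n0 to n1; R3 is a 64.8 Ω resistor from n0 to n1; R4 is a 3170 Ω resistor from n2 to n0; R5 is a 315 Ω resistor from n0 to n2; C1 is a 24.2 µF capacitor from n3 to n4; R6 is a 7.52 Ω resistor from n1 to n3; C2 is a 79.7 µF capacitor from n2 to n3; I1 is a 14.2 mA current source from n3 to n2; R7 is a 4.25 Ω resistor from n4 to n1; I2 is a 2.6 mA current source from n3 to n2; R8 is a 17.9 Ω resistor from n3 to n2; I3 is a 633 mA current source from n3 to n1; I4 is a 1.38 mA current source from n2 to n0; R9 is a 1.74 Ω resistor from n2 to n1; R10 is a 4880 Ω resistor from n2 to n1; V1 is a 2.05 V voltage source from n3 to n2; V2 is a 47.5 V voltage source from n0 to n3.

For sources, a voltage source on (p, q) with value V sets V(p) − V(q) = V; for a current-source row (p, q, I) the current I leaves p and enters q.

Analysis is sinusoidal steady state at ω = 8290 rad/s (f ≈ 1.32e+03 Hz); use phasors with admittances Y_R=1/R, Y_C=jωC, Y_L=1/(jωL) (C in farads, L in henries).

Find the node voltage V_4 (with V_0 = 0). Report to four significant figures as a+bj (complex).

-30.57-10.46j V

Apply KCL at each of the 4 non-ground nodes and solve the resulting linear system.
Node n1: branches {R2, R3, R6, R7, I3, R9, R10} → V_1 = -40.29-2.397j
Node n2: branches {L1, R4, R5, C2, I1, I2, R8, I4, R9, R10, V1} → V_2 = -49.55+0.000j
Node n3: branches {C1, R6, C2, I1, I2, R8, I3, V1, V2} → V_3 = -47.50+0.000j
Node n4: branches {R1, C1, R7} → V_4 = -30.57-10.46j
Source currents: i(V1)=-5.627+0.1937j, i(V2)=-7.920-1.530j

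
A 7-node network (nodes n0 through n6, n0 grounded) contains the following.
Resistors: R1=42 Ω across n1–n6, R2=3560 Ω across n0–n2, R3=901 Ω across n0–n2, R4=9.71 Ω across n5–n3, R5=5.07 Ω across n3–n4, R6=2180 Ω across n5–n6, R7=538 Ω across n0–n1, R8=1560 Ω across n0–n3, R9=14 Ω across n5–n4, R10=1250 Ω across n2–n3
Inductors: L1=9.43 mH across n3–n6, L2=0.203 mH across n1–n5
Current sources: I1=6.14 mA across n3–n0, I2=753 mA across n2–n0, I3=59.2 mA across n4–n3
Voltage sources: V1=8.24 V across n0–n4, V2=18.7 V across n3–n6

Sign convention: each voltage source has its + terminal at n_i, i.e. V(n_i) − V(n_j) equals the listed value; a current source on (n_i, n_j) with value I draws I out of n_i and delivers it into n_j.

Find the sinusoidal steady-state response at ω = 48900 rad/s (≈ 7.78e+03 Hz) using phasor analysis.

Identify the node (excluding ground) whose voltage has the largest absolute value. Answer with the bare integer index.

MNA unknowns: 6 node voltages V₁..V_6 plus 2 source currents (V1, V2)
R1: Y=0.02381+0.000j on G[1,6]
R2: Y=0.0002809+0.000j on G[0,2]
R3: Y=0.001110+0.000j on G[0,2]
R4: Y=0.1030+0.000j on G[5,3]
R5: Y=0.1972+0.000j on G[3,4]
R6: Y=0.0004587+0.000j on G[5,6]
L1: Y=0.000-0.002169j on G[3,6]
R7: Y=0.001859+0.000j on G[0,1]
I1: z[3]−=0.00614, z[0]+=0.00614
R8: Y=0.0006410+0.000j on G[0,3]
R9: Y=0.07143+0.000j on G[5,4]
R10: Y=0.0008000+0.000j on G[2,3]
I2: z[2]−=0.753, z[0]+=0.753
I3: z[4]−=0.0592, z[3]+=0.0592
L2: Y=0.000-0.1007j on G[1,5]
V1: row V0−V4=8.24, i_V1 at 0,4
V2: row V3−V6=18.7, i_V2 at 3,6
solve → V1=-11.22-3.165j, V2=-346.8-0.03982j, V3=-8.415-0.1090j, V4=-8.240+0.000j, V5=-10.44+0.3852j, V6=-27.11-0.1090j
aux → i_V1=0.2506-0.006008j, i_V2=-0.3861+0.1131j

2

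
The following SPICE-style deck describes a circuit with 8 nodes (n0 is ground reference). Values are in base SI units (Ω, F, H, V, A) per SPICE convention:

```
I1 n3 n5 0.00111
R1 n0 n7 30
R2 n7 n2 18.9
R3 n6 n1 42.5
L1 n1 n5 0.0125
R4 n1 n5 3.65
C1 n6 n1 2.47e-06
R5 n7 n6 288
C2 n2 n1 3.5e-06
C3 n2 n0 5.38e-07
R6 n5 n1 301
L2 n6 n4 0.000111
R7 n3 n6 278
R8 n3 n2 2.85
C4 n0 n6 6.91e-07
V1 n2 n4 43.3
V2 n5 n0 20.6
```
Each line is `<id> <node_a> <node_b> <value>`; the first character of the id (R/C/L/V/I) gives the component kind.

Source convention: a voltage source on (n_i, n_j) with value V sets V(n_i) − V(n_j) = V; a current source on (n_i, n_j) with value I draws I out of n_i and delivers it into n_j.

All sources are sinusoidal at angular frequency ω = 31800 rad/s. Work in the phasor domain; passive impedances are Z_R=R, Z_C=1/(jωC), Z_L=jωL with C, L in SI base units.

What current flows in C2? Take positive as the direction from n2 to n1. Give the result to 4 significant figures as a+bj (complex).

0.2325+2.262j A

Apply KCL at each of the 7 non-ground nodes and solve the resulting linear system.
Node n1: branches {R3, L1, R4, C1, C2, R6} → V_1 = 17.91-0.9802j
Node n2: branches {R2, C2, C3, R8, V1} → V_2 = 38.23-3.069j
Node n3: branches {I1, R7, R8} → V_3 = 37.69-3.021j
Node n4: branches {L2, V1} → V_4 = -5.069-3.069j
Node n5: branches {I1, L1, R4, R6, V2} → V_5 = 20.60+0.000j
Node n6: branches {R3, C1, R5, L2, R7, C4} → V_6 = -15.06+1.648j
Node n7: branches {R1, R2, R5} → V_7 = 21.96-1.746j
Source currents: i(V1)=-1.337-2.829j, i(V2)=-0.7484-0.2650j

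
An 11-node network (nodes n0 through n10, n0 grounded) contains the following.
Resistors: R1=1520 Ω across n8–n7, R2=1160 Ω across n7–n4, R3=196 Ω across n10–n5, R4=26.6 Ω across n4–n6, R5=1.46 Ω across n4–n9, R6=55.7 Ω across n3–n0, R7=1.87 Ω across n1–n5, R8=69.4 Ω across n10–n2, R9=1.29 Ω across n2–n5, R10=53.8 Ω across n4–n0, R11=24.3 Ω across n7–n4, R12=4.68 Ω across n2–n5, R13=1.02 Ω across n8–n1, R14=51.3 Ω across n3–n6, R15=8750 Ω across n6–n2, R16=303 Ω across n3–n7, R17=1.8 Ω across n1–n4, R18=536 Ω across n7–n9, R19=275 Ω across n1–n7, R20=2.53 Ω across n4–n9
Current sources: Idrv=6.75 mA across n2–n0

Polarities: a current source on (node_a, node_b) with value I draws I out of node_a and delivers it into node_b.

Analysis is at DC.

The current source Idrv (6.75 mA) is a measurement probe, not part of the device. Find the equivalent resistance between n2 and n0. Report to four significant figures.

R_eq = 41.63 Ω

Element admittances at DC:
  Y(R1) = 0.0006579 S between n8,n7
  Y(R2) = 0.0008621 S between n7,n4
  Y(R3) = 0.005102 S between n10,n5
  Y(R4) = 0.03759 S between n4,n6
  Y(R5) = 0.6849 S between n4,n9
  Y(R6) = 0.01795 S between n3,n0
  Y(R7) = 0.5348 S between n1,n5
  Y(R8) = 0.01441 S between n10,n2
  Y(R9) = 0.7752 S between n2,n5
  Y(R10) = 0.01859 S between n4,n0
  Y(R11) = 0.04115 S between n7,n4
  Y(R12) = 0.2137 S between n2,n5
  Y(R13) = 0.9804 S between n8,n1
  Y(R14) = 0.01949 S between n3,n6
  Y(R15) = 0.0001143 S between n6,n2
  Y(R16) = 0.003300 S between n3,n7
  Y(R17) = 0.5556 S between n1,n4
  Y(R18) = 0.001866 S between n7,n9
  Y(R19) = 0.003636 S between n1,n7
  Y(R20) = 0.3953 S between n4,n9
  Idrv: injects 0.00675 A into n0 (from n2)
Assemble and solve the 10×10 MNA system:
  V(n1)=-0.2616  V(n2)=-0.2810  V(n3)=-0.1175  V(n4)=-0.2496  V(n5)=-0.2742  V(n6)=-0.2047  V(n7)=-0.2422  V(n8)=-0.2616  V(n9)=-0.2496  V(n10)=-0.2792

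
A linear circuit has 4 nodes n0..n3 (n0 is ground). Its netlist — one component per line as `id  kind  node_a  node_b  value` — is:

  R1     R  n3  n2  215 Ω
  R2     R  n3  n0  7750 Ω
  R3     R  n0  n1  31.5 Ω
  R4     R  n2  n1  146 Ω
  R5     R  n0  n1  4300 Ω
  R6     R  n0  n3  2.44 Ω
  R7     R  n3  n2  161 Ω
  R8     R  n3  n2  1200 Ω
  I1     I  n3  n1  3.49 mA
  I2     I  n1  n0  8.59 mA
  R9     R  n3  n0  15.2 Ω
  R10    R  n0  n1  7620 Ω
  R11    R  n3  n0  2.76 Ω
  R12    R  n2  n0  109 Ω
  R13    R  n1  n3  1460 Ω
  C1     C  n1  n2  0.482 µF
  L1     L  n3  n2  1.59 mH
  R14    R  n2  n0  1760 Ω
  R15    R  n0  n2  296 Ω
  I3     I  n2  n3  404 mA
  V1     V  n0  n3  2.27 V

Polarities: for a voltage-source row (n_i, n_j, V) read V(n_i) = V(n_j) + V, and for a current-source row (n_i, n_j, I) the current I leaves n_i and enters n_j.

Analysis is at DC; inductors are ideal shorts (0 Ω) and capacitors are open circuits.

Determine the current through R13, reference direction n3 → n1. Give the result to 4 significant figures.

-0.001171 A

Element admittances at DC:
  Y(R1) = 0.004651 S between n3,n2
  Y(R2) = 0.0001290 S between n3,n0
  Y(R3) = 0.03175 S between n0,n1
  Y(R4) = 0.006849 S between n2,n1
  Y(R5) = 0.0002326 S between n0,n1
  Y(R6) = 0.4098 S between n0,n3
  Y(R7) = 0.006211 S between n3,n2
  Y(R8) = 0.0008333 S between n3,n2
  I1: injects 0.00349 A into n1 (from n3)
  I2: injects 0.00859 A into n0 (from n1)
  Y(R9) = 0.06579 S between n3,n0
  Y(R10) = 0.0001312 S between n0,n1
  Y(R11) = 0.3623 S between n3,n0
  Y(R12) = 0.009174 S between n2,n0
  Y(R13) = 0.0006849 S between n1,n3
  Y(C1) = 0.000 S between n1,n2
  L1: short n3↔n2 (DC inductor)
  Y(R14) = 0.0005682 S between n2,n0
  Y(R15) = 0.003378 S between n0,n2
  I3: injects 0.404 A into n3 (from n2)
  V1: constraint V(n0)−V(n3) = 2.27
Assemble and solve the 5×5 MNA system:
  V(n1)=-0.5601  V(n2)=-2.270  V(n3)=-2.270
  i(L1)=0.3625  i(V1)=-1.942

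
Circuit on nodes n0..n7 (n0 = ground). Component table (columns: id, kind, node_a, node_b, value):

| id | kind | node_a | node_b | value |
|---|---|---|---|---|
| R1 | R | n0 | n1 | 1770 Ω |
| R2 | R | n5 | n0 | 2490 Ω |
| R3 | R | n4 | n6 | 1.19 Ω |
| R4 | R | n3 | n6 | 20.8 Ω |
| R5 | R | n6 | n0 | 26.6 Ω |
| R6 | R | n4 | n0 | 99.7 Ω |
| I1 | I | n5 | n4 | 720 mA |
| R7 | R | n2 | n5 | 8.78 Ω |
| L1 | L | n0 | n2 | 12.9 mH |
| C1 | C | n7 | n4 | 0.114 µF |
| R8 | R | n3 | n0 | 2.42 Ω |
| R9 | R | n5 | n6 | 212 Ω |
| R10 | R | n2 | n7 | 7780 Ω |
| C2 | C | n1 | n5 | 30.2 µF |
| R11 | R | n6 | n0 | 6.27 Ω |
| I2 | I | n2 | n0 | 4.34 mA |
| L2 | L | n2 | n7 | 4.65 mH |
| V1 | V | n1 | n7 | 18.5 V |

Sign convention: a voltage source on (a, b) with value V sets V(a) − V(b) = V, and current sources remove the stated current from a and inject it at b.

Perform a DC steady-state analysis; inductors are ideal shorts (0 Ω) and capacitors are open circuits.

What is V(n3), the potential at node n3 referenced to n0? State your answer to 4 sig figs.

Apply KCL at each of the 7 non-ground nodes and solve the resulting linear system.
Node n1: branches {R1, C2, V1} → V_1 = 18.50
Node n2: branches {R7, L1, R10, I2, L2} → V_2 = 0.000
Node n3: branches {R4, R8} → V_3 = 0.2796
Node n4: branches {R3, R6, I1, C1} → V_4 = 3.498
Node n5: branches {R2, I1, R7, R9, C2} → V_5 = -5.943
Node n6: branches {R3, R4, R5, R9, R11} → V_6 = 2.683
Node n7: branches {C1, R10, L2, V1} → V_7 = 0.000
Source currents: i(L1)=0.6917, i(L2)=0.01045, i(V1)=-0.01045

0.2796 V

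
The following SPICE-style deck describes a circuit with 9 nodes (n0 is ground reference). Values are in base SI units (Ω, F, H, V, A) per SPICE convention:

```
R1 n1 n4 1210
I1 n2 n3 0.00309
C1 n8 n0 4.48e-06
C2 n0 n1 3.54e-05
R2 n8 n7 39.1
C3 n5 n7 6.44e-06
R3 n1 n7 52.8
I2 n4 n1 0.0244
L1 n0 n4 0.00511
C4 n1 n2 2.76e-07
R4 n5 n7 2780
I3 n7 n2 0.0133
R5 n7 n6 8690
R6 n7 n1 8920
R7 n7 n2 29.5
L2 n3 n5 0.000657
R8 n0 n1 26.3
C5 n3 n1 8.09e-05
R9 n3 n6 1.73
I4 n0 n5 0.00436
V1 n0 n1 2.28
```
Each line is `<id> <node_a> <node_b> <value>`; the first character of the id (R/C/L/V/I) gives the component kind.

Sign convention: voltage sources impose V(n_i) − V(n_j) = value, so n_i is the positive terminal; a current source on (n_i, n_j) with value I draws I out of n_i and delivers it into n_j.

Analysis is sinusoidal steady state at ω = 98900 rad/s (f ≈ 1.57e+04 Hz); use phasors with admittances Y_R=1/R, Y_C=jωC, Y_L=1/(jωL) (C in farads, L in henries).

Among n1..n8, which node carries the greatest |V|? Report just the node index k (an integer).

Apply KCL at each of the 8 non-ground nodes and solve the resulting linear system.
Node n1: branches {R1, C2, R3, I2, C4, R6, R8, C5, V1} → V_1 = -2.280+0.000j
Node n2: branches {I1, C4, I3, R7} → V_2 = -1.550-0.6525j
Node n3: branches {I1, L2, C5, R9} → V_3 = -2.282-0.0002592j
Node n4: branches {R1, I2, L1} → V_4 = -4.724-11.31j
Node n5: branches {C3, R4, L2, I4} → V_5 = -1.302-0.07342j
Node n6: branches {R5, R9} → V_6 = -2.282-0.0002721j
Node n7: branches {R2, C3, R3, R4, I3, R5, R6, R7} → V_7 = -1.326-0.06482j
Node n8: branches {C1, R2} → V_8 = -0.008132+0.07607j
Source currents: i(V1)=-0.1471-7.977j

4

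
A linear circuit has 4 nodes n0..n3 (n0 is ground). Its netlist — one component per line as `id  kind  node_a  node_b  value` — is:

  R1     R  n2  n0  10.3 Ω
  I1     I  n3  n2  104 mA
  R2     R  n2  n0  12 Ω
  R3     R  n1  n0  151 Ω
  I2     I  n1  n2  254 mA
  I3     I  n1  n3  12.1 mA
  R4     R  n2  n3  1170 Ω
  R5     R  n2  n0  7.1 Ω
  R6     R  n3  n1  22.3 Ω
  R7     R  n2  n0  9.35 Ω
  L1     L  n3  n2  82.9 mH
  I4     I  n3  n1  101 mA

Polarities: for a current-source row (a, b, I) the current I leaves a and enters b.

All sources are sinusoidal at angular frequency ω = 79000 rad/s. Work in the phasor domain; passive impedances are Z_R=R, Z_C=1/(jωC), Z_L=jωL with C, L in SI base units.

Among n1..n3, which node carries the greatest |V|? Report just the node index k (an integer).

3

Apply KCL at each of the 3 non-ground nodes and solve the resulting linear system.
Node n1: branches {R3, I2, I3, R6, I4} → V_1 = -47.39-1.031j
Node n2: branches {R1, I1, R2, I2, R4, R5, R7, L1} → V_2 = 0.7329+0.01595j
Node n3: branches {I1, I3, R4, R6, L1, I4} → V_3 = -50.71-1.184j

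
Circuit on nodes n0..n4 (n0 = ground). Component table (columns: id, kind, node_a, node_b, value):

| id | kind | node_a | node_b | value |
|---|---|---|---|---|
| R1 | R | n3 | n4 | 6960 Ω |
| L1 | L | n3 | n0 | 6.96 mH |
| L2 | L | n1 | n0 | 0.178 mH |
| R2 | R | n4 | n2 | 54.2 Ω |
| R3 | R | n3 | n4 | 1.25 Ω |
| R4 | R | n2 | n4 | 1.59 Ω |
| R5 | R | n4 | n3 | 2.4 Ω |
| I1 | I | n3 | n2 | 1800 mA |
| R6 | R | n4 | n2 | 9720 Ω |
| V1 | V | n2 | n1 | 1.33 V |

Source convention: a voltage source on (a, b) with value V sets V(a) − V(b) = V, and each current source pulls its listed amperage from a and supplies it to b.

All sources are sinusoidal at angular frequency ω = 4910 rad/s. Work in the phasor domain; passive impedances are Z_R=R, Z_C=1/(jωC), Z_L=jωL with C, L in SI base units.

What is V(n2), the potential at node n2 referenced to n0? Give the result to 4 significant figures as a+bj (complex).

1.403+0.004909j V

MNA unknowns: 4 node voltages V₁..V_4 plus 1 source current (V1)
R1: Y=0.0001437+0.000j on G[3,4]
L1: Y=0.000-0.02926j on G[3,0]
L2: Y=0.000-1.144j on G[1,0]
R2: Y=0.01845+0.000j on G[4,2]
R3: Y=0.8000+0.000j on G[3,4]
R4: Y=0.6289+0.000j on G[2,4]
R5: Y=0.4167+0.000j on G[4,3]
I1: z[3]−=1.8, z[2]+=1.8
R6: Y=0.0001029+0.000j on G[4,2]
V1: row V2−V1=1.33, i_V1 at 2,1
solve → V1=0.07272+0.004909j, V2=1.403+0.004909j, V3=-2.843-0.1920j, V4=-1.369-0.1236j
aux → i_V1=0.005617-0.08320j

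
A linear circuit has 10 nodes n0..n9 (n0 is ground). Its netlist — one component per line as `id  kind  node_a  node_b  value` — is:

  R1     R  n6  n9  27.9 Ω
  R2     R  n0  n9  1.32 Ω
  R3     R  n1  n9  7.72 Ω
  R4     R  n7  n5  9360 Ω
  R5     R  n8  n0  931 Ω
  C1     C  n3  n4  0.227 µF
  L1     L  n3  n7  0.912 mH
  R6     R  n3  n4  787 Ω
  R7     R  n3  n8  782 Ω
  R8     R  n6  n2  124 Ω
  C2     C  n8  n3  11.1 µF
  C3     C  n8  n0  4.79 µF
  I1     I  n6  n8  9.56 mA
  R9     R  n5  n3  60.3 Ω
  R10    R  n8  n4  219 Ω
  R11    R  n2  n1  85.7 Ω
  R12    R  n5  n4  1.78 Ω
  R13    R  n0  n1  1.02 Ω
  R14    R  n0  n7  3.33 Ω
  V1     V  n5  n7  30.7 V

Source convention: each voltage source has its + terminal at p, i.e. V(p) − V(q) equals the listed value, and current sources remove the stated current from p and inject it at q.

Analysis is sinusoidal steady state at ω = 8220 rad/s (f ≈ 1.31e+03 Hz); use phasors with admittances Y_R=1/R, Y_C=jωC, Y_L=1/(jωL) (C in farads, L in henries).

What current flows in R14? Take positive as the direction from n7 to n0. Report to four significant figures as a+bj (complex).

Apply KCL at each of the 9 non-ground nodes and solve the resulting linear system.
Node n1: branches {R3, R11, R13} → V_1 = -0.002183+0.000j
Node n2: branches {R8, R11} → V_2 = -0.1011+0.000j
Node n3: branches {C1, L1, R6, R7, C2, R9} → V_3 = 1.177+5.986j
Node n4: branches {C1, R6, R10, R12} → V_4 = 30.80-0.1627j
Node n5: branches {R4, R9, R12, V1} → V_5 = 31.13-0.1044j
Node n6: branches {R1, R8, I1} → V_6 = -0.2443+0.000j
Node n7: branches {R4, L1, R14, V1} → V_7 = 0.4302-0.1044j
Node n8: branches {R5, R7, C2, C3, I1, R10} → V_8 = 0.7131+3.058j
Node n9: branches {R1, R2, R3} → V_9 = -0.009794+0.000j
Source currents: i(V1)=-0.6865+0.06825j

0.1292-0.03136j A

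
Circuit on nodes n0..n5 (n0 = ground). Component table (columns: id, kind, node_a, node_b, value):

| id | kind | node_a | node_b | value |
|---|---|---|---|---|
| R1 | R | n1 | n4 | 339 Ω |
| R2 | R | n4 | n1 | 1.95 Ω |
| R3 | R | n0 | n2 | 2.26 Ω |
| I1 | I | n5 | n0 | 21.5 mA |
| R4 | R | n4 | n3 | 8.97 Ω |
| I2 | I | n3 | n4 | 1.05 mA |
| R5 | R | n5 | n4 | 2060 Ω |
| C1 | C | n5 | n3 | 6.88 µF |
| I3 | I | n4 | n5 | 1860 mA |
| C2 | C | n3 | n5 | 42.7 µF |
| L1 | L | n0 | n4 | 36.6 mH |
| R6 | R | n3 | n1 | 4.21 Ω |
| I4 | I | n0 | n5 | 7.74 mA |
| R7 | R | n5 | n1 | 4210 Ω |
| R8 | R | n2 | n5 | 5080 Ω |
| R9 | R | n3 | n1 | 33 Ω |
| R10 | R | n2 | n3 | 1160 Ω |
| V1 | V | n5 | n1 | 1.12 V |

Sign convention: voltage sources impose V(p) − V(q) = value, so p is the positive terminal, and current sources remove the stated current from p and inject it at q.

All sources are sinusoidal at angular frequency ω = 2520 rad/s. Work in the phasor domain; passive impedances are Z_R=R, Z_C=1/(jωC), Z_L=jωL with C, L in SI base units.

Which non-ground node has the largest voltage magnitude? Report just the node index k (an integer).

Apply KCL at each of the 5 non-ground nodes and solve the resulting linear system.
Node n1: branches {R1, R2, R6, R7, R9, V1} → V_1 = 2.949-1.632j
Node n2: branches {R3, R8, R10} → V_2 = 0.006182-0.002665j
Node n3: branches {R4, I2, C1, C2, R6, R9, R10} → V_3 = 2.251-0.9984j
Node n4: branches {R1, R2, R4, I2, R5, I3, L1} → V_4 = -0.1088-1.521j
Node n5: branches {I1, R5, C1, I3, C2, I4, R7, R8, V1} → V_5 = 4.069-1.632j
Source currents: i(V1)=1.764-0.2268j

5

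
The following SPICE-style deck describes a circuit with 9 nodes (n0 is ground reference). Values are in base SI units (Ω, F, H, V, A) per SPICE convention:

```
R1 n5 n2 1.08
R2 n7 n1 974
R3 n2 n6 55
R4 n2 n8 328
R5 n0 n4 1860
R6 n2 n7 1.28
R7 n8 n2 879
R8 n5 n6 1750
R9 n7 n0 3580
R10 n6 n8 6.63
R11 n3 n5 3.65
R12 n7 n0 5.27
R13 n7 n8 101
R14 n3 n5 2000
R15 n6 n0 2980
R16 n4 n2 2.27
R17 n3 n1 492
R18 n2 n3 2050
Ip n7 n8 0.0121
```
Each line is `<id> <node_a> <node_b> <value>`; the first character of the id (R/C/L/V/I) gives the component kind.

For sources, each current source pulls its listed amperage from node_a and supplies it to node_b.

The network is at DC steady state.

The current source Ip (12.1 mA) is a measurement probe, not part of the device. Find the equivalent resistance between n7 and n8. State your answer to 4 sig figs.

Apply KCL at each of the 8 non-ground nodes and solve the resulting linear system.
Node n1: branches {R2, R17} → V_1 = 0.006305
Node n2: branches {R1, R3, R4, R6, R7, R16, R18} → V_2 = 0.009641
Node n3: branches {R11, R14, R17, R18} → V_3 = 0.009819
Node n4: branches {R5, R16} → V_4 = 0.009630
Node n5: branches {R1, R8, R11, R14} → V_5 = 0.009845
Node n6: branches {R3, R8, R10, R15} → V_6 = 0.3527
Node n7: branches {R2, R6, R9, R12, R13, Ip} → V_7 = -0.0006501
Node n8: branches {R4, R7, R10, R13, Ip} → V_8 = 0.3962

R_eq = 32.80 Ω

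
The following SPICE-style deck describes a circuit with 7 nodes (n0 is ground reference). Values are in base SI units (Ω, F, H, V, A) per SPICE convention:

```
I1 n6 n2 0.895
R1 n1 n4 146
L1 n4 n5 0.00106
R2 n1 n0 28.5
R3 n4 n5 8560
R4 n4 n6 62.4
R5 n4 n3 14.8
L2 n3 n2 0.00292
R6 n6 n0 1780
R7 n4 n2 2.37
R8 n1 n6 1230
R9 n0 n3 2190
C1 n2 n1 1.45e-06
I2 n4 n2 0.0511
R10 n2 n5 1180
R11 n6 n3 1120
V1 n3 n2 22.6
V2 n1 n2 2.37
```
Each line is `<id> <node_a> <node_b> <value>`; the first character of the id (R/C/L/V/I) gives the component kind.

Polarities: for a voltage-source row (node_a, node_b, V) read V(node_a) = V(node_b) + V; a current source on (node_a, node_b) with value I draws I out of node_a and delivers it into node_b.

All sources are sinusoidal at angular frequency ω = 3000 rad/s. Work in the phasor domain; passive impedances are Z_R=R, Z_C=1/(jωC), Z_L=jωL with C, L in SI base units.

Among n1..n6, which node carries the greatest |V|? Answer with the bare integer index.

6

MNA unknowns: 6 node voltages V₁..V_6 plus 2 source currents (V1, V2)
I1: z[6]−=0.895, z[2]+=0.895
R1: Y=0.006849+0.000j on G[1,4]
L1: Y=0.000-0.3145j on G[4,5]
R2: Y=0.03509+0.000j on G[1,0]
R3: Y=0.0001168+0.000j on G[4,5]
R4: Y=0.01603+0.000j on G[4,6]
R5: Y=0.06757+0.000j on G[4,3]
L2: Y=0.000-0.1142j on G[3,2]
R6: Y=0.0005618+0.000j on G[6,0]
R7: Y=0.4219+0.000j on G[4,2]
R8: Y=0.0008130+0.000j on G[1,6]
R9: Y=0.0004566+0.000j on G[0,3]
C1: Y=0.000+0.004350j on G[2,1]
I2: z[4]−=0.0511, z[2]+=0.0511
R10: Y=0.0008475+0.000j on G[2,5]
R11: Y=0.0008929+0.000j on G[6,3]
V1: row V3−V2=22.6, i_V1 at 3,2
V2: row V1−V2=2.37, i_V2 at 1,2
solve → V1=0.5027-9.104e-08j, V2=-1.867-9.104e-08j, V3=20.73-9.104e-08j, V4=-0.4082+6.585e-06j, V5=-0.4082-0.003926j, V6=-48.25+5.760e-06j
aux → i_V1=-1.499+2.580j, i_V2=-0.06351-0.01031j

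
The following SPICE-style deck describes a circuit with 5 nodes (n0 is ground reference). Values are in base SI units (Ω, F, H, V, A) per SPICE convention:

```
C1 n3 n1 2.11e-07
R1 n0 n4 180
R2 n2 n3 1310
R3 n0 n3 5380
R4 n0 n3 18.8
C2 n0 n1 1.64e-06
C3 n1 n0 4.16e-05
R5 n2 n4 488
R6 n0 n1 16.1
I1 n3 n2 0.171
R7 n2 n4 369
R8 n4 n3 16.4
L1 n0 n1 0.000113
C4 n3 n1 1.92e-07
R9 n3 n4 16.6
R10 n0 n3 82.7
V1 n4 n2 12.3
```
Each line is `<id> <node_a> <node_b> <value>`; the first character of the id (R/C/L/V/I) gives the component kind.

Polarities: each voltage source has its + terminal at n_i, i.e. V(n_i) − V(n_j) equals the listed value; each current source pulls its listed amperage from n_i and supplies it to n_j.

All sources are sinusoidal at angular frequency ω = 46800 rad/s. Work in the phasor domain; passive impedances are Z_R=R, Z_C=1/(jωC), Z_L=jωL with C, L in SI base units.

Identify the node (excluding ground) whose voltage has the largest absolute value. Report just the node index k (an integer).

MNA unknowns: 4 node voltages V₁..V_4 plus 1 source current (V1)
C1: Y=0.000+0.009875j on G[3,1]
R1: Y=0.005556+0.000j on G[0,4]
R2: Y=0.0007634+0.000j on G[2,3]
R3: Y=0.0001859+0.000j on G[0,3]
R4: Y=0.05319+0.000j on G[0,3]
C2: Y=0.000+0.07675j on G[0,1]
C3: Y=0.000+1.947j on G[1,0]
R5: Y=0.002049+0.000j on G[2,4]
R6: Y=0.06211+0.000j on G[0,1]
I1: z[3]−=0.171, z[2]+=0.171
R7: Y=0.002710+0.000j on G[2,4]
R8: Y=0.06098+0.000j on G[4,3]
L1: Y=0.000-0.1891j on G[0,1]
C4: Y=0.000+0.008986j on G[3,1]
R9: Y=0.06024+0.000j on G[3,4]
R10: Y=0.01209+0.000j on G[0,3]
V1: row V4−V2=12.3, i_V1 at 4,2
solve → V1=-0.001064+0.0002429j, V2=-10.98+0.02618j, V3=-0.1038+0.02737j, V4=1.315+0.02618j
aux → i_V1=-0.2378-9.101e-07j

2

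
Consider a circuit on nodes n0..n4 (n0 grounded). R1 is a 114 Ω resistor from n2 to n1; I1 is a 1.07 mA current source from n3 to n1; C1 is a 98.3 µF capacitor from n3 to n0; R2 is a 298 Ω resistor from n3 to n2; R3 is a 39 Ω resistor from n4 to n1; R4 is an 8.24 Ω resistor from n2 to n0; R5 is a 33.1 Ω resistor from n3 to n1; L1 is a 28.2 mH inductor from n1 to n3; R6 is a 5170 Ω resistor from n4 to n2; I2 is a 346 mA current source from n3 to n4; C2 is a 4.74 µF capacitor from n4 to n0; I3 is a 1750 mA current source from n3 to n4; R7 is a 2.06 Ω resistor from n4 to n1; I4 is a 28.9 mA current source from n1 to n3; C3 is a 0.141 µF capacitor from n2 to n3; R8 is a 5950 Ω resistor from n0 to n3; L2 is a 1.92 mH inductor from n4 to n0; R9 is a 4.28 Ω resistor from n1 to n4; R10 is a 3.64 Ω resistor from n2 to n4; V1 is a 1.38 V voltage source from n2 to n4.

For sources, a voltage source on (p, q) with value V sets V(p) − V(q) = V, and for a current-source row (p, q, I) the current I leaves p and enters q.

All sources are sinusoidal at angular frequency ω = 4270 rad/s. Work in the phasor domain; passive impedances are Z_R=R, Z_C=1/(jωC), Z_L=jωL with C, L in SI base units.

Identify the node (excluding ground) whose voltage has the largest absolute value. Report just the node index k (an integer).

2

MNA unknowns: 4 node voltages V₁..V_4 plus 1 source current (V1)
R1: Y=0.008772+0.000j on G[2,1]
I1: z[3]−=0.00107, z[1]+=0.00107
C1: Y=0.000+0.4197j on G[3,0]
R2: Y=0.003356+0.000j on G[3,2]
R3: Y=0.02564+0.000j on G[4,1]
R4: Y=0.1214+0.000j on G[2,0]
R5: Y=0.03021+0.000j on G[3,1]
L1: Y=0.000-0.008305j on G[1,3]
R6: Y=0.0001934+0.000j on G[4,2]
I2: z[3]−=0.346, z[4]+=0.346
C2: Y=0.000+0.02024j on G[4,0]
I3: z[3]−=1.75, z[4]+=1.75
R7: Y=0.4854+0.000j on G[4,1]
I4: z[1]−=0.0289, z[3]+=0.0289
C3: Y=0.000+0.0006021j on G[2,3]
R8: Y=0.0001681+0.000j on G[0,3]
L2: Y=0.000-0.1220j on G[4,0]
R9: Y=0.2336+0.000j on G[1,4]
R10: Y=0.2747+0.000j on G[2,4]
V1: row V2−V4=1.38, i_V1 at 2,4
solve → V1=7.585+6.498j, V2=9.313+6.504j, V3=0.04060+4.269j, V4=7.933+6.504j
aux → i_V1=-1.555-0.8025j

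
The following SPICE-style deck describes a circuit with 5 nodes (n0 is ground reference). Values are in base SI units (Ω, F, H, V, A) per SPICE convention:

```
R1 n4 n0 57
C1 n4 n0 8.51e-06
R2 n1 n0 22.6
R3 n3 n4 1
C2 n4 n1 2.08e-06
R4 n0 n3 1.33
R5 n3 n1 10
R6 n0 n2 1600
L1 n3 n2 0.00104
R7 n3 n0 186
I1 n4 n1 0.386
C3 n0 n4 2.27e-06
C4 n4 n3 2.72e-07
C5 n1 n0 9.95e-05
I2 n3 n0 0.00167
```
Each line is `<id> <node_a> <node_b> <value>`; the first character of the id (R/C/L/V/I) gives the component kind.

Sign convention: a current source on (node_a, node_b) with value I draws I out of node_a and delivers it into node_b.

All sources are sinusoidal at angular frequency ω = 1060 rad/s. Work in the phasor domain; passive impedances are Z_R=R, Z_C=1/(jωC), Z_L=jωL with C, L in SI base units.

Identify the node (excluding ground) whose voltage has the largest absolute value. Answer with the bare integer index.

MNA unknowns: 4 node voltages V₁..V_4
R1: Y=0.01754+0.000j on G[4,0]
C1: Y=0.000+0.009021j on G[4,0]
R2: Y=0.04425+0.000j on G[1,0]
R3: Y=1.000+0.000j on G[3,4]
C2: Y=0.000+0.002205j on G[4,1]
R4: Y=0.7519+0.000j on G[0,3]
R5: Y=0.1000+0.000j on G[3,1]
R6: Y=0.0006250+0.000j on G[0,2]
L1: Y=0.000-0.9071j on G[3,2]
R7: Y=0.005376+0.000j on G[3,0]
I1: z[4]−=0.386, z[1]+=0.386
C3: Y=0.000+0.002406j on G[0,4]
C4: Y=0.000+0.0002883j on G[4,3]
C5: Y=0.000+0.1055j on G[1,0]
I2: z[3]−=0.00167, z[0]+=0.00167
solve → V1=1.557-1.263j, V2=-0.2562-0.1306j, V3=-0.2561-0.1308j, V4=-0.6298-0.1166j

1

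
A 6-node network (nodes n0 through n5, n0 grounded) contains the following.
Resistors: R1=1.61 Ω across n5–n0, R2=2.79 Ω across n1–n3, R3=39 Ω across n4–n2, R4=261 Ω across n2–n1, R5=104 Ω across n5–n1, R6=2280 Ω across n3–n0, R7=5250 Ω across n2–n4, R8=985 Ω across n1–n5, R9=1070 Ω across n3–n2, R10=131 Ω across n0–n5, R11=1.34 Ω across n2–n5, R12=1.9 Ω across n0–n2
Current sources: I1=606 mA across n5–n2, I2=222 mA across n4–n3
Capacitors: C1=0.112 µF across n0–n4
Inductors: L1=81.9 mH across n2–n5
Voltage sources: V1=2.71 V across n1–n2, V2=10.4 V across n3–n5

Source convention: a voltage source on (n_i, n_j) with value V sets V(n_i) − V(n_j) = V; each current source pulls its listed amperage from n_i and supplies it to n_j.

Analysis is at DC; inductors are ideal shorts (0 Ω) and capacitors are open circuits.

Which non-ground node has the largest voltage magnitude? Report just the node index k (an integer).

3

Apply KCL at each of the 5 non-ground nodes and solve the resulting linear system.
Node n1: branches {R2, R4, R5, R8, V1} → V_1 = 2.706
Node n2: branches {R3, I1, R4, R7, R9, R11, L1, R12, V1} → V_2 = -0.003948
Node n3: branches {R2, R6, R9, I2, V2} → V_3 = 10.40
Node n4: branches {R3, R7, C1, I2} → V_4 = -8.598
Node n5: branches {R1, I1, R5, R8, R10, R11, L1, V2} → V_5 = -0.003948
Source currents: i(L1)=3.123, i(V1)=2.717, i(V2)=-2.549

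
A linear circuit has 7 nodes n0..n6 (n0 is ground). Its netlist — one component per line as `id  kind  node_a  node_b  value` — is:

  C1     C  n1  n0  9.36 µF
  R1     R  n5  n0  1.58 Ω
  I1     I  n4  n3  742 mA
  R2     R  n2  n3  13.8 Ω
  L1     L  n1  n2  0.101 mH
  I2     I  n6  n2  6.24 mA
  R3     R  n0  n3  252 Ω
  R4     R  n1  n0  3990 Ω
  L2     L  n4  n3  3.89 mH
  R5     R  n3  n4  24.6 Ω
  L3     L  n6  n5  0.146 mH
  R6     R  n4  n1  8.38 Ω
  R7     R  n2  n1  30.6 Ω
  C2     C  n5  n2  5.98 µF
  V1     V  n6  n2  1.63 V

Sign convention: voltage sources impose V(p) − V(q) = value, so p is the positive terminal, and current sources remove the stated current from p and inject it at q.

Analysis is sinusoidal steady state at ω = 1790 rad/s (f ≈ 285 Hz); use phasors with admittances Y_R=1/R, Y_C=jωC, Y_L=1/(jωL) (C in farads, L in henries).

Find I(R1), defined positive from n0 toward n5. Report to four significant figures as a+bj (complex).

Element admittances at ω=1790 rad/s:
  Y(C1) = 0.000+0.01675j S between n1,n0
  Y(R1) = 0.6329+0.000j S between n5,n0
  I1: injects 0.742 A into n3 (from n4)
  Y(R2) = 0.07246+0.000j S between n2,n3
  Y(L1) = 0.000-5.531j S between n1,n2
  I2: injects 0.00624 A into n2 (from n6)
  Y(R3) = 0.003968+0.000j S between n0,n3
  Y(R4) = 0.0002506+0.000j S between n1,n0
  Y(L2) = 0.000-0.1436j S between n4,n3
  Y(R5) = 0.04065+0.000j S between n3,n4
  Y(L3) = 0.000-3.826j S between n6,n5
  Y(R6) = 0.1193+0.000j S between n4,n1
  Y(R7) = 0.03268+0.000j S between n2,n1
  Y(C2) = 0.000+0.01070j S between n5,n2
  V1: constraint V(n6)−V(n2) = 1.63
Assemble and solve the 7×7 MNA system:
  V(n1)=-1.610+0.009468j  V(n2)=-1.637+0.02838j  V(n3)=-0.1876+2.327j  V(n4)=-2.484-1.464j  V(n5)=0.002064+0.02804j  V(n6)=-0.007159+0.02838j
  i(V1)=-0.007550-0.03529j

-0.001307-0.01775j A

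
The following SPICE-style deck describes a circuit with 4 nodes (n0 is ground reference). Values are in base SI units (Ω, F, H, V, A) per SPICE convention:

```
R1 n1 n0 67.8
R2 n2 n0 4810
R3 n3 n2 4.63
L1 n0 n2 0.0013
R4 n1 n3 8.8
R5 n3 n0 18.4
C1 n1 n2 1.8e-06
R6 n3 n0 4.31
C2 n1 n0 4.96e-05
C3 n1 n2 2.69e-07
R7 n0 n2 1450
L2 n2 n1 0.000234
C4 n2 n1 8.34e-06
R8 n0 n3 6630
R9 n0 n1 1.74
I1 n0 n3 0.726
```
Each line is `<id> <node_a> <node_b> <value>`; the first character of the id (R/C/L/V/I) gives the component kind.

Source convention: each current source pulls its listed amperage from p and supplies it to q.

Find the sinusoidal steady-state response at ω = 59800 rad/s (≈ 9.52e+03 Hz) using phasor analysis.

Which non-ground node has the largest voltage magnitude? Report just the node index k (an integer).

3

Apply KCL at each of the 3 non-ground nodes and solve the resulting linear system.
Node n1: branches {R1, R4, C1, C2, C3, L2, C4, R9} → V_1 = 0.04496-0.1174j
Node n2: branches {R2, R3, L1, C1, C3, R7, L2, C4} → V_2 = 0.1813-0.5489j
Node n3: branches {R3, R4, R5, R6, R8, I1} → V_3 = 1.250-0.2141j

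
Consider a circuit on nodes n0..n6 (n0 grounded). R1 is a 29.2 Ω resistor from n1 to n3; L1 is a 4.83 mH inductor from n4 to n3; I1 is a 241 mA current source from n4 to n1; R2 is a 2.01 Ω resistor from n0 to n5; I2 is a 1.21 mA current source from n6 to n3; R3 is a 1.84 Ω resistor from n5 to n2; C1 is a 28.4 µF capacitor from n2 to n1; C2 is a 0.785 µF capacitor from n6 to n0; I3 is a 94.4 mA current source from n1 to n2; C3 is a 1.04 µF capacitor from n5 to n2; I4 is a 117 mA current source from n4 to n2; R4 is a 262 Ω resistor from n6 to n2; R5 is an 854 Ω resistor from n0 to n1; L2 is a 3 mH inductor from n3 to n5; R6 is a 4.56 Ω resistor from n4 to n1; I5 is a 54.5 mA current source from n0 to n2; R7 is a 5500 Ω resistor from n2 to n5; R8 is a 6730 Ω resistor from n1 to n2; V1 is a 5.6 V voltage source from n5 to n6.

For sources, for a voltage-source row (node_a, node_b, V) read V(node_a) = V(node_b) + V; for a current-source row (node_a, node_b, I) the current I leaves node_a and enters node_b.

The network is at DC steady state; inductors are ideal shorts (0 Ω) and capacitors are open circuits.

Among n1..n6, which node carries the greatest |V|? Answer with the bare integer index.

6

MNA unknowns: 6 node voltages V₁..V_6 plus 3 source currents (L1, L2, V1)
R1: Y=0.03425 on G[1,3]
L1: row V4−V3=0, i_L1 at 4,3
I1: z[4]−=0.241, z[1]+=0.241
R2: Y=0.4975 on G[0,5]
I2: z[6]−=0.00121, z[3]+=0.00121
R3: Y=0.5435 on G[5,2]
C1: Y=0.000 on G[2,1]
C2: Y=0.000 on G[6,0]
I3: z[1]−=0.0944, z[2]+=0.0944
C3: Y=0.000 on G[5,2]
I4: z[4]−=0.117, z[2]+=0.117
R4: Y=0.003817 on G[6,2]
R5: Y=0.001171 on G[0,1]
L2: row V3−V5=0, i_L2 at 3,5
R6: Y=0.2193 on G[4,1]
I5: z[0]−=0.0545, z[2]+=0.0545
R7: Y=0.0001818 on G[2,5]
R8: Y=0.0001486 on G[1,2]
V1: row V5−V6=5.6, i_V1 at 5,6
solve → V1=0.6829, V2=0.5546, V3=0.1079, V4=0.1079, V5=0.1079, V6=-5.492
aux → i_L1=-0.2319, i_L2=-0.2110, i_V1=-0.02187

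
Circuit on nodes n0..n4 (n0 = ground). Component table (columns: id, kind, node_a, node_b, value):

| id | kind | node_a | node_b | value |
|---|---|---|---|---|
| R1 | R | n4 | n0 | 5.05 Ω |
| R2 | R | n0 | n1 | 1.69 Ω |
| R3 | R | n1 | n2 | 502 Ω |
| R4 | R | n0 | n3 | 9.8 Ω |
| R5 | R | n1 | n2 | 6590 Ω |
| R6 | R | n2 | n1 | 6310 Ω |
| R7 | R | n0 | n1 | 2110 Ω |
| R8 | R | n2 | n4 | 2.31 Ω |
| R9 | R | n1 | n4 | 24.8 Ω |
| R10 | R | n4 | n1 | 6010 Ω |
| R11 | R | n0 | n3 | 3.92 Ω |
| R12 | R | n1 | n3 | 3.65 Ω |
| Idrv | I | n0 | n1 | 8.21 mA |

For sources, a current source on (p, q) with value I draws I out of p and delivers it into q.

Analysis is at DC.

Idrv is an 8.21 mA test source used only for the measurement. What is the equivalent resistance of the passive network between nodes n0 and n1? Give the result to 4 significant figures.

R_eq = 1.278 Ω

Element admittances at DC:
  Y(R1) = 0.1980 S between n4,n0
  Y(R2) = 0.5917 S between n0,n1
  Y(R3) = 0.001992 S between n1,n2
  Y(R4) = 0.1020 S between n0,n3
  Y(R5) = 0.0001517 S between n1,n2
  Y(R6) = 0.0001585 S between n2,n1
  Y(R7) = 0.0004739 S between n0,n1
  Y(R8) = 0.4329 S between n2,n4
  Y(R9) = 0.04032 S between n1,n4
  Y(R10) = 0.0001664 S between n4,n1
  Y(R11) = 0.2551 S between n0,n3
  Y(R12) = 0.2740 S between n1,n3
  Idrv: injects 0.00821 A into n1 (from n0)
Assemble and solve the 4×4 MNA system:
  V(n1)=0.01049  V(n2)=0.001910  V(n3)=0.004555  V(n4)=0.001864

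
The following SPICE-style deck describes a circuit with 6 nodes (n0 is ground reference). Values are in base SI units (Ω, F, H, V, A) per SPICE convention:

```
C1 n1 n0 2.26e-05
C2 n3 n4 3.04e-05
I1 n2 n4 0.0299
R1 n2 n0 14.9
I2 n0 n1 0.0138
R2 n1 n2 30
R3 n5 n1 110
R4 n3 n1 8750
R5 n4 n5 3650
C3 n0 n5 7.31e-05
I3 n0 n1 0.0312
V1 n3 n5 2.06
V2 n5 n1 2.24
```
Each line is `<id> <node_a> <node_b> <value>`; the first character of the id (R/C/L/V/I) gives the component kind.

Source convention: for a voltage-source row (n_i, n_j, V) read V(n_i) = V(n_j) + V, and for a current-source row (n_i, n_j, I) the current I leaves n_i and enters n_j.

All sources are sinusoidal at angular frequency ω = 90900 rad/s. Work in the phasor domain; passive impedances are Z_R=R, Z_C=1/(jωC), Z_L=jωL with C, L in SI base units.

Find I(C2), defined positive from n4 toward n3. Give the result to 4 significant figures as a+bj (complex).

0.02934+2.908e-06j A

MNA unknowns: 5 node voltages V₁..V_5 plus 2 source currents (V1, V2)
C1: Y=0.000+2.054j on G[1,0]
C2: Y=0.000+2.763j on G[3,4]
I1: z[2]−=0.0299, z[4]+=0.0299
R1: Y=0.06711+0.000j on G[2,0]
I2: z[0]−=0.0138, z[1]+=0.0138
R2: Y=0.03333+0.000j on G[1,2]
R3: Y=0.009091+0.000j on G[5,1]
R4: Y=0.0001143+0.000j on G[3,1]
R5: Y=0.0002740+0.000j on G[4,5]
C3: Y=0.000+6.645j on G[0,5]
I3: z[0]−=0.0312, z[1]+=0.0312
V1: row V3−V5=2.06, i_V1 at 3,5
V2: row V5−V1=2.24, i_V2 at 5,1
solve → V1=-1.711-0.01185j, V2=-0.8655-0.003932j, V3=2.589-0.01185j, V4=2.589-0.02247j, V5=0.5290-0.01185j
aux → i_V1=0.02884+2.908e-06j, i_V2=-0.06970-3.515j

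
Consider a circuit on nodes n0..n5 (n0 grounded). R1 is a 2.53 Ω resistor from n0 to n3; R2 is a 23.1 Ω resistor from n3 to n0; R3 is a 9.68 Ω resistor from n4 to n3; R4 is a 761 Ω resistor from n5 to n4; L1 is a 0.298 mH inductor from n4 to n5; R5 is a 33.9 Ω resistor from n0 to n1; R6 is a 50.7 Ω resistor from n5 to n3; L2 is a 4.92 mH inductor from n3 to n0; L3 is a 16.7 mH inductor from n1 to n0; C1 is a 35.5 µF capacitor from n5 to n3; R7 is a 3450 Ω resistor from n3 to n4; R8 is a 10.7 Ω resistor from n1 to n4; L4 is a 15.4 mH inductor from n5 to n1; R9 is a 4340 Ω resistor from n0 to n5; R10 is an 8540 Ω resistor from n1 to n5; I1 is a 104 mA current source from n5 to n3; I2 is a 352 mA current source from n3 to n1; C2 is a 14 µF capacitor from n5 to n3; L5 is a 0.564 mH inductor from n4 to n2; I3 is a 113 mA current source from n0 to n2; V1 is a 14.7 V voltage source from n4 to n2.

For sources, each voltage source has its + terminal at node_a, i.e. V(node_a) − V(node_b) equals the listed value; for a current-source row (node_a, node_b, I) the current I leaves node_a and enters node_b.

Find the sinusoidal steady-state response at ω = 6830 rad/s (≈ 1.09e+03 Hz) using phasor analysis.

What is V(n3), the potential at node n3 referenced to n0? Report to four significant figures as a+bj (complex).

0.05914+0.03448j V

Apply KCL at each of the 5 non-ground nodes and solve the resulting linear system.
Node n1: branches {R5, L3, R8, L4, R10, I2} → V_1 = 2.801+0.3855j
Node n2: branches {L5, I3, V1} → V_2 = -14.62-0.02253j
Node n3: branches {R1, R2, R3, R6, L2, C1, R7, I1, I2, C2} → V_3 = 0.05914+0.03448j
Node n4: branches {R3, R4, L1, R7, R8, L5, V1} → V_4 = 0.07530-0.02253j
Node n5: branches {R4, L1, R6, C1, L4, R9, R10, I1, C2} → V_5 = 0.1629-0.7678j
Source currents: i(V1)=-0.1130+3.816j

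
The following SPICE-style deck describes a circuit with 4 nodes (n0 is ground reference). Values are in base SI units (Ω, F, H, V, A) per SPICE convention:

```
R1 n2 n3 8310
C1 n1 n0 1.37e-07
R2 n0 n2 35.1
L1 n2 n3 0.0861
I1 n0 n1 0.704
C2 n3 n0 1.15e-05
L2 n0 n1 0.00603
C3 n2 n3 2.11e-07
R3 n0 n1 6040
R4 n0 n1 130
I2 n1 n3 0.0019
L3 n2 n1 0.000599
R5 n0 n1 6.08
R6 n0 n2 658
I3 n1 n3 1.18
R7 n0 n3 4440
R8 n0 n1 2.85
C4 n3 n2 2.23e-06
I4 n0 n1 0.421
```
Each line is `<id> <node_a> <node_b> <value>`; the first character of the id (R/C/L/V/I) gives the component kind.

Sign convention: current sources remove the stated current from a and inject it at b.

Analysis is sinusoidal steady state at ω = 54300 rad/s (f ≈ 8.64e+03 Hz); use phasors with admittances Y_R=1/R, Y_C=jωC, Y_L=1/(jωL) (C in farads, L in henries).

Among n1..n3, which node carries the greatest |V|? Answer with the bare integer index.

Apply KCL at each of the 3 non-ground nodes and solve the resulting linear system.
Node n1: branches {C1, I1, L2, R3, R4, I2, L3, R5, I3, R8, I4} → V_1 = -0.2371-0.06790j
Node n2: branches {R1, R2, L1, C3, L3, R6, C4} → V_2 = 0.9522-2.243j
Node n3: branches {R1, L1, C2, C3, I2, I3, R7, C4} → V_3 = 0.1670-1.954j

2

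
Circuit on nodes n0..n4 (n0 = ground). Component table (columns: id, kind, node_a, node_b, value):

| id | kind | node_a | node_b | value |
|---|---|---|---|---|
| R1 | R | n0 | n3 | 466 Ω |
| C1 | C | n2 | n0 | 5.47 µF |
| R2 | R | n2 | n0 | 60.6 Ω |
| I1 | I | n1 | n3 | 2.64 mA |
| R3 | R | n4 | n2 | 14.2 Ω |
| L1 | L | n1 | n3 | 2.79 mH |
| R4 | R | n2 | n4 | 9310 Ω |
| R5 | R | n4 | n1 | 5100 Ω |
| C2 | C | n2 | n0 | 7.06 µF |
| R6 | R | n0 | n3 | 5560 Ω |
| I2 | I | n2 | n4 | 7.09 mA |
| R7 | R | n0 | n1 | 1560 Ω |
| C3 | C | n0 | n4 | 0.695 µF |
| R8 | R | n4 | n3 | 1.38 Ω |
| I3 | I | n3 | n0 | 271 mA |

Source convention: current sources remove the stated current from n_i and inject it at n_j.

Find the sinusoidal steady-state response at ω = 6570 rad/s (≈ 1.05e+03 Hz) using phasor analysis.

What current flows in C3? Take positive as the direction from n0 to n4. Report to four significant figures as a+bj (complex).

0.01371+0.01755j A

MNA unknowns: 4 node voltages V₁..V_4
R1: Y=0.002146+0.000j on G[0,3]
C1: Y=0.000+0.03594j on G[2,0]
R2: Y=0.01650+0.000j on G[2,0]
I1: z[1]−=0.00264, z[3]+=0.00264
R3: Y=0.07042+0.000j on G[4,2]
L1: Y=0.000-0.05455j on G[1,3]
R4: Y=0.0001074+0.000j on G[2,4]
R5: Y=0.0001961+0.000j on G[4,1]
C2: Y=0.000+0.04638j on G[2,0]
R6: Y=0.0001799+0.000j on G[0,3]
I2: z[2]−=0.00709, z[4]+=0.00709
R7: Y=0.0006410+0.000j on G[0,1]
C3: Y=0.000+0.004566j on G[0,4]
R8: Y=0.7246+0.000j on G[4,3]
I3: z[3]−=0.271, z[0]+=0.271
solve → V1=-4.165+2.992j, V2=-0.4719+2.880j, V3=-4.200+2.990j, V4=-3.843+3.003j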